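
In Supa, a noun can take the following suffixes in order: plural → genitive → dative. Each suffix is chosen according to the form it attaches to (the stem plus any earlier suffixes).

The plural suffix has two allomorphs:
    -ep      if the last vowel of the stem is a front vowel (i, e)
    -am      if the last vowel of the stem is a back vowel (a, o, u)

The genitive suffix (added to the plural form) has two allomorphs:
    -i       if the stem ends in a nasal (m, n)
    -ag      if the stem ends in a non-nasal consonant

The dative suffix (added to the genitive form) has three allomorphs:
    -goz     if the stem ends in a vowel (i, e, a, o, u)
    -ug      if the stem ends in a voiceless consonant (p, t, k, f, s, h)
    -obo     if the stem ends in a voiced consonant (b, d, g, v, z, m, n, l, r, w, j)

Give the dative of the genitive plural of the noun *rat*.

ratamigoz

*rat* — last vowel /a/ (a back vowel) → -am → *ratam*.
The plural form *ratam*: final consonant = /m/, a nasal → -i → *ratami*.
Since the final sound of the genitive form *ratami* is /i/ (a vowel), it takes -goz, giving *ratamigoz*.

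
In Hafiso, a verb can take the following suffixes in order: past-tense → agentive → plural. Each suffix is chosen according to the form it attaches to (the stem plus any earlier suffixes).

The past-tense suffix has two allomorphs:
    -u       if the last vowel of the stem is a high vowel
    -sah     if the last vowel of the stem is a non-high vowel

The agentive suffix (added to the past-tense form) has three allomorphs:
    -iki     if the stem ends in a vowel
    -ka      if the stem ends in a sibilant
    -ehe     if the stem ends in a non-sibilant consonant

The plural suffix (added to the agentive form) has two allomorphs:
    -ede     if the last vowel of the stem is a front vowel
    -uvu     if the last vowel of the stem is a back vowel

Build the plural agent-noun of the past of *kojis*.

kojisuikiede

*kojis*: last vowel = /i/, a high vowel → -u → *kojisu*.
Since the final sound of the past-tense form *kojisu* is /u/ (a vowel), it takes -iki, giving *kojisuiki*.
The last vowel of the agentive form *kojisuiki* is /i/, which is a front vowel, so the plural suffix is -ede, giving *kojisuikiede*.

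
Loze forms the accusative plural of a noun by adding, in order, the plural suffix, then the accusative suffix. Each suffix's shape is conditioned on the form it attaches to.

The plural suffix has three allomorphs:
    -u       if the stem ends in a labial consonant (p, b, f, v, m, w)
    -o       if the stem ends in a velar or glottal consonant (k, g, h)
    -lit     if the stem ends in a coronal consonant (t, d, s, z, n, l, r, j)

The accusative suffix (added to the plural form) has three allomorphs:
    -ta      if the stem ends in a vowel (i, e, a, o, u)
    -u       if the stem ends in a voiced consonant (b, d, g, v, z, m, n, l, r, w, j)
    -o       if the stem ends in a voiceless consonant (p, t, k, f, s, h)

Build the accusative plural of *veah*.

*veah*: final consonant = /h/, velar/glottal → -o → *veaho*.
The plural form *veaho* — final sound /o/ (a vowel) → -ta → *veahota*.

veahota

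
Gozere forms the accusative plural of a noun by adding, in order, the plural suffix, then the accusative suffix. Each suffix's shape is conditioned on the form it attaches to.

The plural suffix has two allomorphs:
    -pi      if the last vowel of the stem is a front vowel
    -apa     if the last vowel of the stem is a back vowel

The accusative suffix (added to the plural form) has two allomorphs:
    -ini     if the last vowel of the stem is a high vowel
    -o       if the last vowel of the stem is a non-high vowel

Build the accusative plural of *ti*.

Since the last vowel of *ti* is /i/ (a front vowel), it takes -pi, giving *tipi*.
The last vowel of the plural form *tipi* is /i/, which is a high vowel, so the accusative suffix is -ini, giving *tipiini*.

tipiini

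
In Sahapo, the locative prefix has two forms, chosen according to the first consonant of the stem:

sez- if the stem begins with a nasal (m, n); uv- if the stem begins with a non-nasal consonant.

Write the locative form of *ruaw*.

uvruaw

The first consonant of *ruaw* is /r/, which is non-nasal, so the prefix is uv-, giving *uvruaw*.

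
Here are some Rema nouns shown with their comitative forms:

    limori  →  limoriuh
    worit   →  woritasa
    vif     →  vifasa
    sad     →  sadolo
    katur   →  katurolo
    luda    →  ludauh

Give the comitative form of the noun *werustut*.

The pattern is voicing of the final sound: -asa when the stem ends in a voiceless consonant (*worit*, *vif*); -olo when the stem ends in a voiced consonant (*sad*, *katur*); -uh when the stem ends in a vowel (*limori*, *luda*).
*werustut*: final sound = /t/, a voiceless consonant → -asa → *werustutasa*.

werustutasa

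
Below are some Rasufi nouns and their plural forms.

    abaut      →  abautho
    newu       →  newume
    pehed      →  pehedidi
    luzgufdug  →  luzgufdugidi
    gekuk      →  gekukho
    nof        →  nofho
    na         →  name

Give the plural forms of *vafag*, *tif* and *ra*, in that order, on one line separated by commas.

vafagidi, tifho, rame

The suffix is conditioned by the final sound: -ho when the stem ends in a voiceless consonant (*abaut*, *gekuk*, *nof*); -idi when the stem ends in a voiced consonant (*pehed*, *luzgufdug*); -me when the stem ends in a vowel (*newu*, *na*).
The final sound of *vafag* is /g/, which is a voiced consonant, so the suffix is -idi, giving *vafagidi*.
The final sound of *tif* is /f/, which is a voiceless consonant, so the suffix is -ho, giving *tifho*.
The final sound of *ra* is /a/, which is a vowel, so the suffix is -me, giving *rame*.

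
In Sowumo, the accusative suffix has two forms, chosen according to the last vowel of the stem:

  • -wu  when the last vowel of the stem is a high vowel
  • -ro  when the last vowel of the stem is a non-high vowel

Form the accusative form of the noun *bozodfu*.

bozodfuwu

*bozodfu*: last vowel = /u/, a high vowel → -wu → *bozodfuwu*.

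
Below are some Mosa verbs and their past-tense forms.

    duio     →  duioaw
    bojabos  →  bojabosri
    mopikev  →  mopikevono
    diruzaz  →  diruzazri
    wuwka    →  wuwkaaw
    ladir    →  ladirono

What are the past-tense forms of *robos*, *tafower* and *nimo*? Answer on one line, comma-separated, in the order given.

The pattern is sibilance of the final sound: -ri when the stem ends in a sibilant (*bojabos*, *diruzaz*); -ono when the stem ends in a non-sibilant consonant (*mopikev*, *ladir*); -aw when the stem ends in a vowel (*duio*, *wuwka*).
The final sound of *robos* is /s/, which is a sibilant, so the suffix is -ri, giving *robosri*.
*tafower*: final sound = /r/, a non-sibilant consonant → -ono → *tafowerono*.
*nimo*: final sound = /o/, a vowel → -aw → *nimoaw*.

robosri, tafowerono, nimoaw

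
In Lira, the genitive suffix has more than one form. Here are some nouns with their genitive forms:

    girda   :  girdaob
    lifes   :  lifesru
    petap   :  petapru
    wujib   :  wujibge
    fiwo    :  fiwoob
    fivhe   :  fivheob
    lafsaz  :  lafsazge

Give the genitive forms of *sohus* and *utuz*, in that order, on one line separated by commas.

The pattern is voicing of the final sound: -ru when the stem ends in a voiceless consonant (*lifes*, *petap*); -ge when the stem ends in a voiced consonant (*wujib*, *lafsaz*); -ob when the stem ends in a vowel (*girda*, *fiwo*, *fivhe*).
Since the final sound of *sohus* is /s/ (a voiceless consonant), it takes -ru, giving *sohusru*.
The final sound of *utuz* is /z/, which is a voiced consonant, so the suffix is -ge, giving *utuzge*.

sohusru, utuzge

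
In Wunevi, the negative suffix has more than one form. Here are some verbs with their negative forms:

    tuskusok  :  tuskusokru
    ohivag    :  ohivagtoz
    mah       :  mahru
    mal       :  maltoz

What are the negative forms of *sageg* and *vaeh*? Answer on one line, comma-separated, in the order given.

sagegtoz, vaehru

The suffix is conditioned by the final consonant: -ru when the stem ends in a voiceless consonant (*tuskusok*, *mah*); -toz when the stem ends in a voiced consonant (*ohivag*, *mal*).
*sageg* — final consonant /g/ (voiced) → -toz → *sagegtoz*.
The final consonant of *vaeh* is /h/, which is voiceless, so the suffix is -ru, giving *vaehru*.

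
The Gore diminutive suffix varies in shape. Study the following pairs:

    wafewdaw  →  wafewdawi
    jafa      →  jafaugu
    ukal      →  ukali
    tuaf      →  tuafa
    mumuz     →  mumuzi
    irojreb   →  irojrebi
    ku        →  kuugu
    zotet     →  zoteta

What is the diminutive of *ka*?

The suffix is conditioned by the final sound: -a when the stem ends in a voiceless consonant (*tuaf*, *zotet*); -i when the stem ends in a voiced consonant (*wafewdaw*, *ukal*, *mumuz*, *irojreb*); -ugu when the stem ends in a vowel (*jafa*, *ku*).
*ka*: final sound = /a/, a vowel → -ugu → *kaugu*.

kaugu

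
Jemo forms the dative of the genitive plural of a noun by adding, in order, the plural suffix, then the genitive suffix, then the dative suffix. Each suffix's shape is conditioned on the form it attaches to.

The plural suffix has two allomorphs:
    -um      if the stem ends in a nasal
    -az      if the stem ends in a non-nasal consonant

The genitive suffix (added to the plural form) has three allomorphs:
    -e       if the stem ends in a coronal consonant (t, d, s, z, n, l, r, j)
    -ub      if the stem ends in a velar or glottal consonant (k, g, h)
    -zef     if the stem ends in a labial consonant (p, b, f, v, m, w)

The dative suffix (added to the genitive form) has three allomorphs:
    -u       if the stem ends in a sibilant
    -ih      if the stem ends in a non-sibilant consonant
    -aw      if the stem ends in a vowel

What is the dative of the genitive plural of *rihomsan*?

The final consonant of *rihomsan* is /n/, which is a nasal, so the plural suffix is -um, giving *rihomsanum*.
The plural form *rihomsanum* — final consonant /m/ (labial) → -zef → *rihomsanumzef*.
Since the final sound of the genitive form *rihomsanumzef* is /f/ (a non-sibilant consonant), it takes -ih, giving *rihomsanumzefih*.

rihomsanumzefih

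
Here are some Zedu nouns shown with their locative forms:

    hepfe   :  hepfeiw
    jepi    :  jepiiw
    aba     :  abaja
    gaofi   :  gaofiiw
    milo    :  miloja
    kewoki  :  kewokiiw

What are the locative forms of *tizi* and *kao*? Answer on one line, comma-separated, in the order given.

The alternation tracks the last vowel of the stem — -iw when the last vowel of the stem is a front vowel (*hepfe*, *jepi*, *gaofi*, *kewoki*); -ja when the last vowel of the stem is a back vowel (*aba*, *milo*).
The last vowel of *tizi* is /i/, which is a front vowel, so the suffix is -iw, giving *tiziiw*.
The last vowel of *kao* is /o/, which is a back vowel, so the suffix is -ja, giving *kaoja*.

tiziiw, kaoja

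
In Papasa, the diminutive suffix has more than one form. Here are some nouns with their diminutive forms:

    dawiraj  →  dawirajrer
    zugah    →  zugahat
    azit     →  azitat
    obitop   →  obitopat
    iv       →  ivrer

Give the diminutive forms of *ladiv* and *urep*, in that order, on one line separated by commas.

ladivrer, urepat

The suffix is conditioned by the final consonant: -at when the stem ends in a voiceless consonant (*zugah*, *azit*, *obitop*); -rer when the stem ends in a voiced consonant (*dawiraj*, *iv*).
*ladiv*: final consonant = /v/, voiced → -rer → *ladivrer*.
The final consonant of *urep* is /p/, which is voiceless, so the suffix is -at, giving *urepat*.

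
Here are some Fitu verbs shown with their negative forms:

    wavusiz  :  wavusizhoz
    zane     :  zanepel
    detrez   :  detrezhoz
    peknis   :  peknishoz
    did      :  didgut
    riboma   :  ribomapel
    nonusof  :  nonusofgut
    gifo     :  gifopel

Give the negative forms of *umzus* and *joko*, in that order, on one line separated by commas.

umzushoz, jokopel

The alternation tracks the final sound of the stem — -hoz when the stem ends in a sibilant (*wavusiz*, *detrez*, *peknis*); -gut when the stem ends in a non-sibilant consonant (*did*, *nonusof*); -pel when the stem ends in a vowel (*zane*, *riboma*, *gifo*).
*umzus*: final sound = /s/, a sibilant → -hoz → *umzushoz*.
The final sound of *joko* is /o/, which is a vowel, so the suffix is -pel, giving *jokopel*.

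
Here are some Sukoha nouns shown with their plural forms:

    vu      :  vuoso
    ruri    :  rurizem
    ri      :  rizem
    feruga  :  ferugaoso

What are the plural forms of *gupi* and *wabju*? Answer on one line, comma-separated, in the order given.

gupizem, wabjuoso

The alternation tracks the last vowel of the stem — -zem when the last vowel of the stem is a front vowel (*ruri*, *ri*); -oso when the last vowel of the stem is a back vowel (*vu*, *feruga*).
Since the last vowel of *gupi* is /i/ (a front vowel), it takes -zem, giving *gupizem*.
*wabju*: last vowel = /u/, a back vowel → -oso → *wabjuoso*.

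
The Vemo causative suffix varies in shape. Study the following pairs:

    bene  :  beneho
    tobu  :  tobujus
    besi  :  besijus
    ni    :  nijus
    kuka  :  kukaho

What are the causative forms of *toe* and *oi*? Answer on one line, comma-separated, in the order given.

toeho, oijus

The suffix is conditioned by the last vowel: -jus when the last vowel of the stem is a high vowel (*tobu*, *besi*, *ni*); -ho when the last vowel of the stem is a non-high vowel (*bene*, *kuka*).
Since the last vowel of *toe* is /e/ (a non-high vowel), it takes -ho, giving *toeho*.
Since the last vowel of *oi* is /i/ (a high vowel), it takes -jus, giving *oijus*.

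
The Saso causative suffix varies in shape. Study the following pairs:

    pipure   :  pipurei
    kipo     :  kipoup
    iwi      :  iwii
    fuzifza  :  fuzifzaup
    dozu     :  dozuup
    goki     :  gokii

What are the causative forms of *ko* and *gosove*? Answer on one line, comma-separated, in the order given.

Looking at the last vowel of each stem: -i when the last vowel of the stem is a front vowel (*pipure*, *iwi*, *goki*); -up when the last vowel of the stem is a back vowel (*kipo*, *fuzifza*, *dozu*).
*ko* — last vowel /o/ (a back vowel) → -up → *koup*.
*gosove*: last vowel = /e/, a front vowel → -i → *gosovei*.

koup, gosovei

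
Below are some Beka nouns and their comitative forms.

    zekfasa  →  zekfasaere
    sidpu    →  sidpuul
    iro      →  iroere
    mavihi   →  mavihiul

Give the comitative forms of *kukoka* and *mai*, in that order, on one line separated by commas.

kukokaere, maiul

The alternation tracks the last vowel of the stem — -ul when the last vowel of the stem is a high vowel (*sidpu*, *mavihi*); -ere when the last vowel of the stem is a non-high vowel (*zekfasa*, *iro*).
*kukoka*: last vowel = /a/, a non-high vowel → -ere → *kukokaere*.
*mai*: last vowel = /i/, a high vowel → -ul → *maiul*.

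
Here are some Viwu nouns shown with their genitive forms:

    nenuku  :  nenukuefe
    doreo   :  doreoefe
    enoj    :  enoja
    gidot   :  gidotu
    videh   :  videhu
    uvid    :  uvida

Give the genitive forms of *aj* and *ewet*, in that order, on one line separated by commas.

The suffix is conditioned by the final sound: -u when the stem ends in a voiceless consonant (*gidot*, *videh*); -a when the stem ends in a voiced consonant (*enoj*, *uvid*); -efe when the stem ends in a vowel (*nenuku*, *doreo*).
Since the final sound of *aj* is /j/ (a voiced consonant), it takes -a, giving *aja*.
*ewet*: final sound = /t/, a voiceless consonant → -u → *ewetu*.

aja, ewetu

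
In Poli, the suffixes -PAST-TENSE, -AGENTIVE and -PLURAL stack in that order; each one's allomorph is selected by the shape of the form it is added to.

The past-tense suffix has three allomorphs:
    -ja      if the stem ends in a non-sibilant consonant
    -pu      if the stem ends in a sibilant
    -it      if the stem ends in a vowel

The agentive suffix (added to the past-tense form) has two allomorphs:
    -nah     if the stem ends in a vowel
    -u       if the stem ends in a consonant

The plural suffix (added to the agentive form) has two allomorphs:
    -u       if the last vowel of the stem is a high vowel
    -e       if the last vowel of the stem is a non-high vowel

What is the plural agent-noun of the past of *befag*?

befagjanahe

*befag*: final sound = /g/, a non-sibilant consonant → -ja → *befagja*.
The past-tense form *befagja*: final sound = /a/, a vowel → -nah → *befagjanah*.
The last vowel of the agentive form *befagjanah* is /a/, which is a non-high vowel, so the plural suffix is -e, giving *befagjanahe*.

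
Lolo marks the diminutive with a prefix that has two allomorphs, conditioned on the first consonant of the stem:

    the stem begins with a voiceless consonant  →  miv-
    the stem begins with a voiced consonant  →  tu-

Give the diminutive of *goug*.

The first consonant of *goug* is /g/, which is voiced, so the prefix is tu-, giving *tugoug*.

tugoug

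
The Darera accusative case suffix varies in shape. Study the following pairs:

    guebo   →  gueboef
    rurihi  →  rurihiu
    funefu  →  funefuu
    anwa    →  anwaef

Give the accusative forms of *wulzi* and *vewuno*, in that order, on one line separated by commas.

The pattern is height harmony: -u when the last vowel of the stem is a high vowel (*rurihi*, *funefu*); -ef when the last vowel of the stem is a non-high vowel (*guebo*, *anwa*).
*wulzi* — last vowel /i/ (a high vowel) → -u → *wulziu*.
The last vowel of *vewuno* is /o/, which is a non-high vowel, so the suffix is -ef, giving *vewunoef*.

wulziu, vewunoef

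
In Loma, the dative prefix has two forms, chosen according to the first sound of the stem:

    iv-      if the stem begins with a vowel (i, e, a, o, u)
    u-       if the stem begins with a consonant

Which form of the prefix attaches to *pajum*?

The first sound of *pajum* is /p/, which is a consonant, so the prefix is u-.

u-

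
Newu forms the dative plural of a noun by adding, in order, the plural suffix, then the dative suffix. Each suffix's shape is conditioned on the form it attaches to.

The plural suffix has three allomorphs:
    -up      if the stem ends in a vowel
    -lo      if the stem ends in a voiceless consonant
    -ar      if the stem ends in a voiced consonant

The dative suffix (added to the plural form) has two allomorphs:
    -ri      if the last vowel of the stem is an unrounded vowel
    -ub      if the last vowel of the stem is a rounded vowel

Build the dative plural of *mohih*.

mohihloub

*mohih* — final sound /h/ (a voiceless consonant) → -lo → *mohihlo*.
The plural form *mohihlo*: last vowel = /o/, a rounded vowel → -ub → *mohihloub*.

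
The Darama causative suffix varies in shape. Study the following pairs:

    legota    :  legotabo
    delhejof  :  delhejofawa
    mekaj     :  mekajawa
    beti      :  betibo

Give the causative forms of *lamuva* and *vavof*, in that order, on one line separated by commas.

Looking at the final sound of each stem: -awa when the stem ends in a consonant (*delhejof*, *mekaj*); -bo when the stem ends in a vowel (*legota*, *beti*).
The final sound of *lamuva* is /a/, which is a vowel, so the suffix is -bo, giving *lamuvabo*.
*vavof* — final sound /f/ (a consonant) → -awa → *vavofawa*.

lamuvabo, vavofawa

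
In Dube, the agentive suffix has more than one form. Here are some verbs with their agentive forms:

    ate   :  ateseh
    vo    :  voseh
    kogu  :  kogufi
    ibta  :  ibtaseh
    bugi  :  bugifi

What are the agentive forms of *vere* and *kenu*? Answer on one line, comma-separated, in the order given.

The suffix is conditioned by the last vowel: -fi when the last vowel of the stem is a high vowel (*kogu*, *bugi*); -seh when the last vowel of the stem is a non-high vowel (*ate*, *vo*, *ibta*).
The last vowel of *vere* is /e/, which is a non-high vowel, so the suffix is -seh, giving *vereseh*.
*kenu* — last vowel /u/ (a high vowel) → -fi → *kenufi*.

vereseh, kenufi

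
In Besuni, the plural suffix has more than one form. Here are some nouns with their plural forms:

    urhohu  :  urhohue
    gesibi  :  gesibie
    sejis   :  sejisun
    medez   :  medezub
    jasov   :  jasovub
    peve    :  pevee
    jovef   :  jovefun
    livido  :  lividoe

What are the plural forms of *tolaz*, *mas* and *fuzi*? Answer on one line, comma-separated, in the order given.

The pattern is voicing of the final sound: -un when the stem ends in a voiceless consonant (*sejis*, *jovef*); -ub when the stem ends in a voiced consonant (*medez*, *jasov*); -e when the stem ends in a vowel (*urhohu*, *gesibi*, *peve*, *livido*).
*tolaz*: final sound = /z/, a voiced consonant → -ub → *tolazub*.
The final sound of *mas* is /s/, which is a voiceless consonant, so the suffix is -un, giving *masun*.
*fuzi*: final sound = /i/, a vowel → -e → *fuzie*.

tolazub, masun, fuzie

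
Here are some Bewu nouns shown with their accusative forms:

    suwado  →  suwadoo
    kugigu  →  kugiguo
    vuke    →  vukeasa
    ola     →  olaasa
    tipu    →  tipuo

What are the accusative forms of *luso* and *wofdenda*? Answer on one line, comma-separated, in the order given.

The pattern is rounding harmony: -o when the last vowel of the stem is a rounded vowel (*suwado*, *kugigu*, *tipu*); -asa when the last vowel of the stem is an unrounded vowel (*vuke*, *ola*).
The last vowel of *luso* is /o/, which is a rounded vowel, so the suffix is -o, giving *lusoo*.
Since the last vowel of *wofdenda* is /a/ (an unrounded vowel), it takes -asa, giving *wofdendaasa*.

lusoo, wofdendaasa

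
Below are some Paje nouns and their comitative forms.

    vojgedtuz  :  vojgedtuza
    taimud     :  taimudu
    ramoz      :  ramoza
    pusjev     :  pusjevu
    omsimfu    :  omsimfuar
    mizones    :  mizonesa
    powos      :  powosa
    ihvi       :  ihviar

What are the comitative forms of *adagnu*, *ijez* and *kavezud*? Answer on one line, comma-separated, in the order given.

The alternation tracks the final sound of the stem — -a when the stem ends in a sibilant (*vojgedtuz*, *ramoz*, *mizones*, *powos*); -u when the stem ends in a non-sibilant consonant (*taimud*, *pusjev*); -ar when the stem ends in a vowel (*omsimfu*, *ihvi*).
*adagnu*: final sound = /u/, a vowel → -ar → *adagnuar*.
*ijez*: final sound = /z/, a sibilant → -a → *ijeza*.
*kavezud*: final sound = /d/, a non-sibilant consonant → -u → *kavezudu*.

adagnuar, ijeza, kavezudu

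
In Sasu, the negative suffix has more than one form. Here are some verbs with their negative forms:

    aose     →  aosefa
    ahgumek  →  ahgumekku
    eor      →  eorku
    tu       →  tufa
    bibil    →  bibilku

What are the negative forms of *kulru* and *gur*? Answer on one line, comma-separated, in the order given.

kulrufa, gurku

The suffix is conditioned by the final sound: -ku when the stem ends in a consonant (*ahgumek*, *eor*, *bibil*); -fa when the stem ends in a vowel (*aose*, *tu*).
Since the final sound of *kulru* is /u/ (a vowel), it takes -fa, giving *kulrufa*.
*gur*: final sound = /r/, a consonant → -ku → *gurku*.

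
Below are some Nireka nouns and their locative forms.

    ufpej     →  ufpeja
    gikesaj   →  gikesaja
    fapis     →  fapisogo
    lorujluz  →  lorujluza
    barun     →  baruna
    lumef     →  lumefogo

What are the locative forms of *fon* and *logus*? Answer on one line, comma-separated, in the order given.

fona, logusogo

The suffix is conditioned by the final consonant: -ogo when the stem ends in a voiceless consonant (*fapis*, *lumef*); -a when the stem ends in a voiced consonant (*ufpej*, *gikesaj*, *lorujluz*, *barun*).
*fon*: final consonant = /n/, voiced → -a → *fona*.
*logus*: final consonant = /s/, voiceless → -ogo → *logusogo*.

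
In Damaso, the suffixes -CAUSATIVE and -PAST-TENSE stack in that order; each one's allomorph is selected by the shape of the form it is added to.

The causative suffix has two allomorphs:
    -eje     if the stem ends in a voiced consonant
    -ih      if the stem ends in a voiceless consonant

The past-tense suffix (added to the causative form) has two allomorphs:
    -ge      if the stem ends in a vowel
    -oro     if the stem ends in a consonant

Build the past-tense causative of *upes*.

upesihoro

The final consonant of *upes* is /s/, which is voiceless, so the causative suffix is -ih, giving *upesih*.
The final sound of the causative form *upesih* is /h/, which is a consonant, so the past-tense suffix is -oro, giving *upesihoro*.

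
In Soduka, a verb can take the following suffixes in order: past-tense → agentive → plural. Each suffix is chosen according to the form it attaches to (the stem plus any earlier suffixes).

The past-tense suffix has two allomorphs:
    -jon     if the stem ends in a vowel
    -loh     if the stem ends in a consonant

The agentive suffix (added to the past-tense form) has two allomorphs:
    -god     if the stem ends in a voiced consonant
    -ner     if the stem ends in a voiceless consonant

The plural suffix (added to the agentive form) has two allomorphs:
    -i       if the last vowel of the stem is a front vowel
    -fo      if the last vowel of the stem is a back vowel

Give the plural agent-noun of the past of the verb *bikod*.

Since the final sound of *bikod* is /d/ (a consonant), it takes -loh, giving *bikodloh*.
Since the final consonant of the past-tense form *bikodloh* is /h/ (voiceless), it takes -ner, giving *bikodlohner*.
The agentive form *bikodlohner*: last vowel = /e/, a front vowel → -i → *bikodlohneri*.

bikodlohneri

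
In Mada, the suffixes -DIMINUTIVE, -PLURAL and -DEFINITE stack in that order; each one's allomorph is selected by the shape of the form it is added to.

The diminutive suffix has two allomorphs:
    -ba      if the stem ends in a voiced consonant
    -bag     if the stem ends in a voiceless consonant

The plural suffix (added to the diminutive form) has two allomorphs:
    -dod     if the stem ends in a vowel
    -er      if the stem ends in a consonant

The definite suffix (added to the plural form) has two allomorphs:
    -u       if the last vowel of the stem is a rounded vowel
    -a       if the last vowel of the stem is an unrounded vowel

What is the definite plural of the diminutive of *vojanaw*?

vojanawbadodu

Since the final consonant of *vojanaw* is /w/ (voiced), it takes -ba, giving *vojanawba*.
The diminutive form *vojanawba* — final sound /a/ (a vowel) → -dod → *vojanawbadod*.
The plural form *vojanawbadod* — last vowel /o/ (a rounded vowel) → -u → *vojanawbadodu*.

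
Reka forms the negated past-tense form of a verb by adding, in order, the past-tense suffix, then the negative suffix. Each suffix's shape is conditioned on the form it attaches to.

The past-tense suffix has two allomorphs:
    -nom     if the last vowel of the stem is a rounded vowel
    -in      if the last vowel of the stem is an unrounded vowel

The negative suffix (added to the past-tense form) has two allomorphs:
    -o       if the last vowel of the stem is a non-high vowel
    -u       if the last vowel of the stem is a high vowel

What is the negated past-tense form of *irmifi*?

irmifiinu

*irmifi* — last vowel /i/ (an unrounded vowel) → -in → *irmifiin*.
The past-tense form *irmifiin*: last vowel = /i/, a high vowel → -u → *irmifiinu*.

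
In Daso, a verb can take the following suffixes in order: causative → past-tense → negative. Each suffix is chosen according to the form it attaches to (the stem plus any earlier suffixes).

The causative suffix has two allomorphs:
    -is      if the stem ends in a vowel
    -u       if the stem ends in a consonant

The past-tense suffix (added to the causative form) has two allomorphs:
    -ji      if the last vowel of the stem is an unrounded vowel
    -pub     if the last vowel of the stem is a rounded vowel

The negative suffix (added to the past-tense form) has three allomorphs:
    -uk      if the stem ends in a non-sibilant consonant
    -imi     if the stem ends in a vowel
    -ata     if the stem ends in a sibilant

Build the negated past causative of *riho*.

Since the final sound of *riho* is /o/ (a vowel), it takes -is, giving *rihois*.
The causative form *rihois*: last vowel = /i/, an unrounded vowel → -ji → *rihoisji*.
The past-tense form *rihoisji*: final sound = /i/, a vowel → -imi → *rihoisjiimi*.

rihoisjiimi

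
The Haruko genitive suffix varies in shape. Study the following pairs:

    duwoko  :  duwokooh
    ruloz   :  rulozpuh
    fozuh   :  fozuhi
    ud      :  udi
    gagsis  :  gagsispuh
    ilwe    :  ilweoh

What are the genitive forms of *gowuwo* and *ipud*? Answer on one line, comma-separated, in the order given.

gowuwooh, ipudi

The suffix is conditioned by the final sound: -puh when the stem ends in a sibilant (*ruloz*, *gagsis*); -i when the stem ends in a non-sibilant consonant (*fozuh*, *ud*); -oh when the stem ends in a vowel (*duwoko*, *ilwe*).
*gowuwo*: final sound = /o/, a vowel → -oh → *gowuwooh*.
*ipud*: final sound = /d/, a non-sibilant consonant → -i → *ipudi*.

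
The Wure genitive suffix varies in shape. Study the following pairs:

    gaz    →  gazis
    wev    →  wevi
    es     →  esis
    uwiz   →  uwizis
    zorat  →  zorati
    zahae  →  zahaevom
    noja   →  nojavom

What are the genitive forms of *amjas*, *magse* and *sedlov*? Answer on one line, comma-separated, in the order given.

amjasis, magsevom, sedlovi

The alternation tracks the final sound of the stem — -is when the stem ends in a sibilant (*gaz*, *es*, *uwiz*); -i when the stem ends in a non-sibilant consonant (*wev*, *zorat*); -vom when the stem ends in a vowel (*zahae*, *noja*).
*amjas* — final sound /s/ (a sibilant) → -is → *amjasis*.
*magse*: final sound = /e/, a vowel → -vom → *magsevom*.
*sedlov*: final sound = /v/, a non-sibilant consonant → -i → *sedlovi*.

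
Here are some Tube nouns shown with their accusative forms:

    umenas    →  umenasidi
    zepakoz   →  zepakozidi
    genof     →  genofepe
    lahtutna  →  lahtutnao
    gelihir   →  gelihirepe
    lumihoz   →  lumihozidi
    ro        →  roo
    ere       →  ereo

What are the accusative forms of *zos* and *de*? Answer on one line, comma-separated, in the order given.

zosidi, deo

Looking at the final sound of each stem: -idi when the stem ends in a sibilant (*umenas*, *zepakoz*, *lumihoz*); -epe when the stem ends in a non-sibilant consonant (*genof*, *gelihir*); -o when the stem ends in a vowel (*lahtutna*, *ro*, *ere*).
*zos*: final sound = /s/, a sibilant → -idi → *zosidi*.
Since the final sound of *de* is /e/ (a vowel), it takes -o, giving *deo*.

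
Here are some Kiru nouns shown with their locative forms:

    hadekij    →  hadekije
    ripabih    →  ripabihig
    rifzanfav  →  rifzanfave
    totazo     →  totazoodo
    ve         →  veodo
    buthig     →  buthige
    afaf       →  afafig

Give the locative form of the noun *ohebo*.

oheboodo

The pattern is voicing of the final sound: -ig when the stem ends in a voiceless consonant (*ripabih*, *afaf*); -e when the stem ends in a voiced consonant (*hadekij*, *rifzanfav*, *buthig*); -odo when the stem ends in a vowel (*totazo*, *ve*).
Since the final sound of *ohebo* is /o/ (a vowel), it takes -odo, giving *oheboodo*.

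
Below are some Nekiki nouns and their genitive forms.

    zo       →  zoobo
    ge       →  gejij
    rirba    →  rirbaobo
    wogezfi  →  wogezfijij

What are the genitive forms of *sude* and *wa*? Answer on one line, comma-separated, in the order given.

The alternation tracks the last vowel of the stem — -jij when the last vowel of the stem is a front vowel (*ge*, *wogezfi*); -obo when the last vowel of the stem is a back vowel (*zo*, *rirba*).
*sude*: last vowel = /e/, a front vowel → -jij → *sudejij*.
*wa*: last vowel = /a/, a back vowel → -obo → *waobo*.

sudejij, waobo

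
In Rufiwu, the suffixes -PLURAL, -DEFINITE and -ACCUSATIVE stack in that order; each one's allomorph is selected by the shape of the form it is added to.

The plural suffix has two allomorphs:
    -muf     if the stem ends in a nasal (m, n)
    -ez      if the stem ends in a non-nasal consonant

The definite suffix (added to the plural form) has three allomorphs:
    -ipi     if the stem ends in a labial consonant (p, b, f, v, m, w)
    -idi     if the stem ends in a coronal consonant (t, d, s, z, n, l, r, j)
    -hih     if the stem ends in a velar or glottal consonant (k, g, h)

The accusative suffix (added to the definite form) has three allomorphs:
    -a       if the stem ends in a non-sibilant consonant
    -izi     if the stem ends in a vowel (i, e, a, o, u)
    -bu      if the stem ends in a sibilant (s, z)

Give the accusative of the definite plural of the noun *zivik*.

zivikezidiizi

*zivik* — final consonant /k/ (non-nasal) → -ez → *zivikez*.
The plural form *zivikez*: final consonant = /z/, coronal → -idi → *zivikezidi*.
The definite form *zivikezidi*: final sound = /i/, a vowel → -izi → *zivikezidiizi*.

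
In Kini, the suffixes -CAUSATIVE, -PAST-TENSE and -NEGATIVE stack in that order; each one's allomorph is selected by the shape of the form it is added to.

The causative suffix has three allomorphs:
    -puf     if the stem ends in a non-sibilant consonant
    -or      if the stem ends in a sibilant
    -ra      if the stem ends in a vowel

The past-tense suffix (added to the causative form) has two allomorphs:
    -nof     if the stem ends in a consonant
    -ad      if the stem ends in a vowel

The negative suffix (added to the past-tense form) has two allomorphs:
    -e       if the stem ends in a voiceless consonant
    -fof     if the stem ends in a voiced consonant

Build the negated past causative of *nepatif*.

nepatifpufnofe

*nepatif* — final sound /f/ (a non-sibilant consonant) → -puf → *nepatifpuf*.
Since the final sound of the causative form *nepatifpuf* is /f/ (a consonant), it takes -nof, giving *nepatifpufnof*.
The past-tense form *nepatifpufnof*: final consonant = /f/, voiceless → -e → *nepatifpufnofe*.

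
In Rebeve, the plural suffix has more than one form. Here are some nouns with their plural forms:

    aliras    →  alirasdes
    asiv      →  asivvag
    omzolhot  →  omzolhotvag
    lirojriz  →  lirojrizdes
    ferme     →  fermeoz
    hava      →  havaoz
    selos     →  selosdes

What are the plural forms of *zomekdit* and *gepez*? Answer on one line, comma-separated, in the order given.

zomekditvag, gepezdes

Looking at the final sound of each stem: -des when the stem ends in a sibilant (*aliras*, *lirojriz*, *selos*); -vag when the stem ends in a non-sibilant consonant (*asiv*, *omzolhot*); -oz when the stem ends in a vowel (*ferme*, *hava*).
*zomekdit*: final sound = /t/, a non-sibilant consonant → -vag → *zomekditvag*.
Since the final sound of *gepez* is /z/ (a sibilant), it takes -des, giving *gepezdes*.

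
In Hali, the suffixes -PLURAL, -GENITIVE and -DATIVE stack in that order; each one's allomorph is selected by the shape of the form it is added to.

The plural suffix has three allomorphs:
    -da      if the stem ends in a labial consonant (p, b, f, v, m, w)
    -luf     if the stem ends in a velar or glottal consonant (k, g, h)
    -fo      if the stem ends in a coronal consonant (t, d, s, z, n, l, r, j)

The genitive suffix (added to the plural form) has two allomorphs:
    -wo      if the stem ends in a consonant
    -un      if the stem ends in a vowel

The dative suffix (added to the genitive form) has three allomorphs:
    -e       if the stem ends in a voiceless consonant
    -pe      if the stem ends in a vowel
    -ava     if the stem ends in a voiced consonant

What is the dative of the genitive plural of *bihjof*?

*bihjof*: final consonant = /f/, labial → -da → *bihjofda*.
The plural form *bihjofda*: final sound = /a/, a vowel → -un → *bihjofdaun*.
The genitive form *bihjofdaun*: final sound = /n/, a voiced consonant → -ava → *bihjofdaunava*.

bihjofdaunava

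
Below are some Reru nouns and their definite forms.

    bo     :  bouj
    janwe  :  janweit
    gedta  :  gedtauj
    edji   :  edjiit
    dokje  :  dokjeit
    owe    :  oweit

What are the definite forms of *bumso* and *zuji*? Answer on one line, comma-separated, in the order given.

The suffix is conditioned by the last vowel: -it when the last vowel of the stem is a front vowel (*janwe*, *edji*, *dokje*, *owe*); -uj when the last vowel of the stem is a back vowel (*bo*, *gedta*).
*bumso* — last vowel /o/ (a back vowel) → -uj → *bumsouj*.
*zuji* — last vowel /i/ (a front vowel) → -it → *zujiit*.

bumsouj, zujiit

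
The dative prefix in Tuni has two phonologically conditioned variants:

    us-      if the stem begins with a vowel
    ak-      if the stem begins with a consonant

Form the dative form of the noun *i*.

usi

*i*: first sound = /i/, a vowel → us- → *usi*.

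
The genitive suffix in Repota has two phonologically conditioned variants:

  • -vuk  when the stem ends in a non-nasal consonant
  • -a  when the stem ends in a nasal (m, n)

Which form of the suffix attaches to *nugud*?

Since the final consonant of *nugud* is /d/ (non-nasal), it takes -vuk.

-vuk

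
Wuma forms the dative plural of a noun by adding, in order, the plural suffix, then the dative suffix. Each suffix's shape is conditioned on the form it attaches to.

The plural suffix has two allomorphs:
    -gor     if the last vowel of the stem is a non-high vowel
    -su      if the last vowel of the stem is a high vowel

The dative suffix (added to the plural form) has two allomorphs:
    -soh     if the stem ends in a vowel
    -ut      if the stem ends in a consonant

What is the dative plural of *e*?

*e* — last vowel /e/ (a non-high vowel) → -gor → *egor*.
The plural form *egor* — final sound /r/ (a consonant) → -ut → *egorut*.

egorut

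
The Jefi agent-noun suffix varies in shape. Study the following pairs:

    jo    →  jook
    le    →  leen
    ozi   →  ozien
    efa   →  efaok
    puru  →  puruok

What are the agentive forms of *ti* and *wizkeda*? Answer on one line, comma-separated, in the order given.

tien, wizkedaok

The pattern is front/back vowel harmony: -en when the last vowel of the stem is a front vowel (*le*, *ozi*); -ok when the last vowel of the stem is a back vowel (*jo*, *efa*, *puru*).
*ti* — last vowel /i/ (a front vowel) → -en → *tien*.
*wizkeda* — last vowel /a/ (a back vowel) → -ok → *wizkedaok*.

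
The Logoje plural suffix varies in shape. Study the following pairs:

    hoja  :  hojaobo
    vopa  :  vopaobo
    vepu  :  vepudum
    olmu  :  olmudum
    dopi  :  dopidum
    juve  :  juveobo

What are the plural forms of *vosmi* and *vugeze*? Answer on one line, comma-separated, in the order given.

Looking at the last vowel of each stem: -dum when the last vowel of the stem is a high vowel (*vepu*, *olmu*, *dopi*); -obo when the last vowel of the stem is a non-high vowel (*hoja*, *vopa*, *juve*).
The last vowel of *vosmi* is /i/, which is a high vowel, so the suffix is -dum, giving *vosmidum*.
Since the last vowel of *vugeze* is /e/ (a non-high vowel), it takes -obo, giving *vugezeobo*.

vosmidum, vugezeobo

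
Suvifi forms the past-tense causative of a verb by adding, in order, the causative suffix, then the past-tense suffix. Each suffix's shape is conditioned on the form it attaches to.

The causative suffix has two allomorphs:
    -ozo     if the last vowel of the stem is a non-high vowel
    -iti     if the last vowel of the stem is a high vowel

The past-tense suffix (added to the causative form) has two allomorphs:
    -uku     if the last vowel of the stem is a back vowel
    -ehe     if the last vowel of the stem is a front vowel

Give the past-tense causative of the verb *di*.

diitiehe

*di*: last vowel = /i/, a high vowel → -iti → *diiti*.
Since the last vowel of the causative form *diiti* is /i/ (a front vowel), it takes -ehe, giving *diitiehe*.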